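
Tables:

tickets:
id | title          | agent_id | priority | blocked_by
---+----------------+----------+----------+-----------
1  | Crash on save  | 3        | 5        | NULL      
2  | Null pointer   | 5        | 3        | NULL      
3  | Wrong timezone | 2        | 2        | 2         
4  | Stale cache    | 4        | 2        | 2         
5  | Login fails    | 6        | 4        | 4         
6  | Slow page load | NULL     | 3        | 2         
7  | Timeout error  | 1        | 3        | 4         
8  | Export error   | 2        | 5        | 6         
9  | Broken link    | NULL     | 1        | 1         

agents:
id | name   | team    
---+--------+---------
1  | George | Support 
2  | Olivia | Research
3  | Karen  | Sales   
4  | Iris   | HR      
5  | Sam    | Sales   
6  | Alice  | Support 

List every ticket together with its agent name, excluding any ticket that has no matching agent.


INNER JOIN keeps only tickets rows whose agent_id matches an id in agents. Walk through each ticket:
  - ticket 1 (Crash on save): agent_id=3 -> matches Karen
  - ticket 2 (Null pointer): agent_id=5 -> matches Sam
  - ticket 3 (Wrong timezone): agent_id=2 -> matches Olivia
  - ticket 4 (Stale cache): agent_id=4 -> matches Iris
  - ticket 5 (Login fails): agent_id=6 -> matches Alice
  - ticket 6 (Slow page load): agent_id=NULL, no match -> dropped
  - ticket 7 (Timeout error): agent_id=1 -> matches George
  - ticket 8 (Export error): agent_id=2 -> matches Olivia
  - ticket 9 (Broken link): agent_id=NULL, no match -> dropped
So 2 of 9 rows are dropped.

SQL:
SELECT a.title, b.name AS agent
FROM tickets a
INNER JOIN agents b ON a.agent_id = b.id

Result:
title          | agent 
---------------+-------
Crash on save  | Karen 
Null pointer   | Sam   
Wrong timezone | Olivia
Stale cache    | Iris  
Login fails    | Alice 
Timeout error  | George
Export error   | Olivia


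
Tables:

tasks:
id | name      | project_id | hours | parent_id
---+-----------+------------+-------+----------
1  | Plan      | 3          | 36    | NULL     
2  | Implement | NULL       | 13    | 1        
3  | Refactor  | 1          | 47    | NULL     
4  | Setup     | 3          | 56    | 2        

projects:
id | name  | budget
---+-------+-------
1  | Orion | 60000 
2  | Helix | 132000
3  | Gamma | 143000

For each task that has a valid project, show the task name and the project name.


INNER JOIN keeps only tasks rows whose project_id matches an id in projects. Walk through each task:
  - task 1 (Plan): project_id=3 -> matches Gamma
  - task 2 (Implement): project_id=NULL, no match -> dropped
  - task 3 (Refactor): project_id=1 -> matches Orion
  - task 4 (Setup): project_id=3 -> matches Gamma
So 1 of 4 rows is dropped.

SQL:
SELECT a.name, b.name AS project
FROM tasks a
INNER JOIN projects b ON a.project_id = b.id

Result:
name     | project
---------+--------
Plan     | Gamma  
Refactor | Orion  
Setup    | Gamma  


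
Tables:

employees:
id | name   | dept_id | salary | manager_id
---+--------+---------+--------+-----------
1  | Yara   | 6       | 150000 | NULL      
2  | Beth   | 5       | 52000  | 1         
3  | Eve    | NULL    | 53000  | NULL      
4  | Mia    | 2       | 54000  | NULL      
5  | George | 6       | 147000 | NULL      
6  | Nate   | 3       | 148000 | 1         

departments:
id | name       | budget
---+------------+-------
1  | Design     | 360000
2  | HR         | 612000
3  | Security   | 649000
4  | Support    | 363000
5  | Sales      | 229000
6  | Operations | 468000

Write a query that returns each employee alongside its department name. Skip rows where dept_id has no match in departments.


INNER JOIN keeps only employees rows whose dept_id matches an id in departments. Walk through each employee:
  - employee 1 (Yara): dept_id=6 -> matches Operations
  - employee 2 (Beth): dept_id=5 -> matches Sales
  - employee 3 (Eve): dept_id=NULL, no match -> dropped
  - employee 4 (Mia): dept_id=2 -> matches HR
  - employee 5 (George): dept_id=6 -> matches Operations
  - employee 6 (Nate): dept_id=3 -> matches Security
So 1 of 6 rows is dropped.

SQL:
SELECT a.name, b.name AS department
FROM employees a
INNER JOIN departments b ON a.dept_id = b.id

Result:
name   | department
-------+-----------
Yara   | Operations
Beth   | Sales     
Mia    | HR        
George | Operations
Nate   | Security  


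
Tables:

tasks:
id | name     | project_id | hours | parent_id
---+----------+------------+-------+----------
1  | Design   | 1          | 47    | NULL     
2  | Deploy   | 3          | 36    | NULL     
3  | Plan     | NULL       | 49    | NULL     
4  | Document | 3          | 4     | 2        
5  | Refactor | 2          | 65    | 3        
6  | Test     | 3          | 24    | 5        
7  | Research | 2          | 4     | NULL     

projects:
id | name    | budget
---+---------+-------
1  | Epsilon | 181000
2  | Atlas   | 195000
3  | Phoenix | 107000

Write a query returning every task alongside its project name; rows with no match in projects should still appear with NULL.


LEFT JOIN keeps every row from tasks (the left table); where project_id has no match in projects, the project columns become NULL. Walk through each task:
  - task 1 (Design): project_id=1 -> matches Epsilon
  - task 2 (Deploy): project_id=3 -> matches Phoenix
  - task 3 (Plan): project_id=NULL, no match -> kept with NULL
  - task 4 (Document): project_id=3 -> matches Phoenix
  - task 5 (Refactor): project_id=2 -> matches Atlas
  - task 6 (Test): project_id=3 -> matches Phoenix
  - task 7 (Research): project_id=2 -> matches Atlas
All 7 rows appear; 1 has NULL project.

SQL:
SELECT a.name, b.name AS project
FROM tasks a
LEFT JOIN projects b ON a.project_id = b.id

Result:
name     | project
---------+--------
Design   | Epsilon
Deploy   | Phoenix
Plan     | NULL   
Document | Phoenix
Refactor | Atlas  
Test     | Phoenix
Research | Atlas  


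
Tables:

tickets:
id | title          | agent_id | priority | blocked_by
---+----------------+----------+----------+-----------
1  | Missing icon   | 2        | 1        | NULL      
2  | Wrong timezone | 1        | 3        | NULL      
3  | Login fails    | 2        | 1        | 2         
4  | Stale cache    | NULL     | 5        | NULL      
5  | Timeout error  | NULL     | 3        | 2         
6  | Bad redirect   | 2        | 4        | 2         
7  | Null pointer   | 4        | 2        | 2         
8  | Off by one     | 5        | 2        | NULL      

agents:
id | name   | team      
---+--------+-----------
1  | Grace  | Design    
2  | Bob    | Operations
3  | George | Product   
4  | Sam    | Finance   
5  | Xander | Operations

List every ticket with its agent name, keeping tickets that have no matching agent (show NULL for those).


LEFT JOIN keeps every row from tickets (the left table); where agent_id has no match in agents, the agent columns become NULL. Walk through each ticket:
  - ticket 1 (Missing icon): agent_id=2 -> matches Bob
  - ticket 2 (Wrong timezone): agent_id=1 -> matches Grace
  - ticket 3 (Login fails): agent_id=2 -> matches Bob
  - ticket 4 (Stale cache): agent_id=NULL, no match -> kept with NULL
  - ticket 5 (Timeout error): agent_id=NULL, no match -> kept with NULL
  - ticket 6 (Bad redirect): agent_id=2 -> matches Bob
  - ticket 7 (Null pointer): agent_id=4 -> matches Sam
  - ticket 8 (Off by one): agent_id=5 -> matches Xander
All 8 rows appear; 2 have NULL agent.

SQL:
SELECT a.title, b.name AS agent
FROM tickets a
LEFT JOIN agents b ON a.agent_id = b.id

Result:
title          | agent 
---------------+-------
Missing icon   | Bob   
Wrong timezone | Grace 
Login fails    | Bob   
Stale cache    | NULL  
Timeout error  | NULL  
Bad redirect   | Bob   
Null pointer   | Sam   
Off by one     | Xander


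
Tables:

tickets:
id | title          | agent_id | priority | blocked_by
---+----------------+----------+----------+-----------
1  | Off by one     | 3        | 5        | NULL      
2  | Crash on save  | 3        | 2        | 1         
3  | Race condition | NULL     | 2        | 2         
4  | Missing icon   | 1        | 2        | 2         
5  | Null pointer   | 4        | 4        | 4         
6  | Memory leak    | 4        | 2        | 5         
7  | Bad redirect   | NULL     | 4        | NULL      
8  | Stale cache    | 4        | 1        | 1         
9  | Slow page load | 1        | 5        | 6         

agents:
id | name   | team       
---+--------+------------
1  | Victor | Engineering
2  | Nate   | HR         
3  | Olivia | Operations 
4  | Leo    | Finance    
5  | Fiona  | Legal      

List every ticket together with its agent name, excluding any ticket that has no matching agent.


INNER JOIN keeps only tickets rows whose agent_id matches an id in agents. Walk through each ticket:
  - ticket 1 (Off by one): agent_id=3 -> matches Olivia
  - ticket 2 (Crash on save): agent_id=3 -> matches Olivia
  - ticket 3 (Race condition): agent_id=NULL, no match -> dropped
  - ticket 4 (Missing icon): agent_id=1 -> matches Victor
  - ticket 5 (Null pointer): agent_id=4 -> matches Leo
  - ticket 6 (Memory leak): agent_id=4 -> matches Leo
  - ticket 7 (Bad redirect): agent_id=NULL, no match -> dropped
  - ticket 8 (Stale cache): agent_id=4 -> matches Leo
  - ticket 9 (Slow page load): agent_id=1 -> matches Victor
So 2 of 9 rows are dropped.

SQL:
SELECT a.title, b.name AS agent
FROM tickets a
INNER JOIN agents b ON a.agent_id = b.id

Result:
title          | agent 
---------------+-------
Off by one     | Olivia
Crash on save  | Olivia
Missing icon   | Victor
Null pointer   | Leo   
Memory leak    | Leo   
Stale cache    | Leo   
Slow page load | Victor


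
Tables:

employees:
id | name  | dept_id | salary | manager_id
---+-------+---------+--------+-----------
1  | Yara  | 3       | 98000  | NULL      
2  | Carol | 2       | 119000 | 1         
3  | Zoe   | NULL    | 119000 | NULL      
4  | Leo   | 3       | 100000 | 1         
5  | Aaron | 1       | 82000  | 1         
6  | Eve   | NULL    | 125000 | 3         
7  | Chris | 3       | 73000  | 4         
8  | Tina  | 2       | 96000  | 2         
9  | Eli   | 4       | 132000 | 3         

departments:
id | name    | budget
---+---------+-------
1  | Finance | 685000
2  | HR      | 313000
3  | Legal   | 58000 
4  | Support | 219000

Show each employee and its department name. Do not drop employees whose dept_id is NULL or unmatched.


LEFT JOIN keeps every row from employees (the left table); where dept_id has no match in departments, the department columns become NULL. Walk through each employee:
  - employee 1 (Yara): dept_id=3 -> matches Legal
  - employee 2 (Carol): dept_id=2 -> matches HR
  - employee 3 (Zoe): dept_id=NULL, no match -> kept with NULL
  - employee 4 (Leo): dept_id=3 -> matches Legal
  - employee 5 (Aaron): dept_id=1 -> matches Finance
  - employee 6 (Eve): dept_id=NULL, no match -> kept with NULL
  - employee 7 (Chris): dept_id=3 -> matches Legal
  - employee 8 (Tina): dept_id=2 -> matches HR
  - employee 9 (Eli): dept_id=4 -> matches Support
All 9 rows appear; 2 have NULL department.

SQL:
SELECT a.name, b.name AS department
FROM employees a
LEFT JOIN departments b ON a.dept_id = b.id

Result:
name  | department
------+-----------
Yara  | Legal     
Carol | HR        
Zoe   | NULL      
Leo   | Legal     
Aaron | Finance   
Eve   | NULL      
Chris | Legal     
Tina  | HR        
Eli   | Support   


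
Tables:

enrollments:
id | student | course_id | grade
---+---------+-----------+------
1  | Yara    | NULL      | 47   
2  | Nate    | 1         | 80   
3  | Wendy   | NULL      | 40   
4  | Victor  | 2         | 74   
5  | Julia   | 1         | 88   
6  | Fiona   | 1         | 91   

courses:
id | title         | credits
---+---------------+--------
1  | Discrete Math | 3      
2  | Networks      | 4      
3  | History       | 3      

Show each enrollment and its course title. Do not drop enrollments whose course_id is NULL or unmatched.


LEFT JOIN keeps every row from enrollments (the left table); where course_id has no match in courses, the course columns become NULL. Walk through each enrollment:
  - enrollment 1 (Yara): course_id=NULL, no match -> kept with NULL
  - enrollment 2 (Nate): course_id=1 -> matches Discrete Math
  - enrollment 3 (Wendy): course_id=NULL, no match -> kept with NULL
  - enrollment 4 (Victor): course_id=2 -> matches Networks
  - enrollment 5 (Julia): course_id=1 -> matches Discrete Math
  - enrollment 6 (Fiona): course_id=1 -> matches Discrete Math
All 6 rows appear; 2 have NULL course.

SQL:
SELECT a.student, b.title AS course
FROM enrollments a
LEFT JOIN courses b ON a.course_id = b.id

Result:
student | course       
--------+--------------
Yara    | NULL         
Nate    | Discrete Math
Wendy   | NULL         
Victor  | Networks     
Julia   | Discrete Math
Fiona   | Discrete Math


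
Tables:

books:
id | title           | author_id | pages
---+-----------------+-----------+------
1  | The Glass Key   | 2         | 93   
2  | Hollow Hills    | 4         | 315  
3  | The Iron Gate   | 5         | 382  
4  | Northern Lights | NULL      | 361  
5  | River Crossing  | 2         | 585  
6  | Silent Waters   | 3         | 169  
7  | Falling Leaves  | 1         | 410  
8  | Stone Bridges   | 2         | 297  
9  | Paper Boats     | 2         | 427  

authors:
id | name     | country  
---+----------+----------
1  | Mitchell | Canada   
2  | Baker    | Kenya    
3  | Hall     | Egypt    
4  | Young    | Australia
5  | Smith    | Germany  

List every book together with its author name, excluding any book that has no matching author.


INNER JOIN keeps only books rows whose author_id matches an id in authors. Walk through each book:
  - book 1 (The Glass Key): author_id=2 -> matches Baker
  - book 2 (Hollow Hills): author_id=4 -> matches Young
  - book 3 (The Iron Gate): author_id=5 -> matches Smith
  - book 4 (Northern Lights): author_id=NULL, no match -> dropped
  - book 5 (River Crossing): author_id=2 -> matches Baker
  - book 6 (Silent Waters): author_id=3 -> matches Hall
  - book 7 (Falling Leaves): author_id=1 -> matches Mitchell
  - book 8 (Stone Bridges): author_id=2 -> matches Baker
  - book 9 (Paper Boats): author_id=2 -> matches Baker
So 1 of 9 rows is dropped.

SQL:
SELECT a.title, b.name AS author
FROM books a
INNER JOIN authors b ON a.author_id = b.id

Result:
title          | author  
---------------+---------
The Glass Key  | Baker   
Hollow Hills   | Young   
The Iron Gate  | Smith   
River Crossing | Baker   
Silent Waters  | Hall    
Falling Leaves | Mitchell
Stone Bridges  | Baker   
Paper Boats    | Baker   


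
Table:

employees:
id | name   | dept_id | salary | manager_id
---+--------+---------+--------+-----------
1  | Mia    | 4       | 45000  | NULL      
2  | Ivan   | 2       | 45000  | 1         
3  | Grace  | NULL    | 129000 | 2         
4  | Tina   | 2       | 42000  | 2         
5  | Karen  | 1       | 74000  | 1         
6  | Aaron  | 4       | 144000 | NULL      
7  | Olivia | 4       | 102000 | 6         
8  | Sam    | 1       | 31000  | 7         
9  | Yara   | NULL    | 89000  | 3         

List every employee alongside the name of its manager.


This is a self-join: employees is joined to a second copy of itself, matching each row's manager_id to another row's id. Use LEFT JOIN so rows with manager_id=NULL are kept.
  - employee 1 (Mia): manager_id=NULL -> NULL
  - employee 2 (Ivan): manager_id=1 -> Mia
  - employee 3 (Grace): manager_id=2 -> Ivan
  - employee 4 (Tina): manager_id=2 -> Ivan
  - employee 5 (Karen): manager_id=1 -> Mia
  - employee 6 (Aaron): manager_id=NULL -> NULL
  - employee 7 (Olivia): manager_id=6 -> Aaron
  - employee 8 (Sam): manager_id=7 -> Olivia
  - employee 9 (Yara): manager_id=3 -> Grace

SQL:
SELECT a.name AS item, b.name AS manager
FROM employees a
LEFT JOIN employees b ON a.manager_id = b.id

Result:
item   | manager
-------+--------
Mia    | NULL   
Ivan   | Mia    
Grace  | Ivan   
Tina   | Ivan   
Karen  | Mia    
Aaron  | NULL   
Olivia | Aaron  
Sam    | Olivia 
Yara   | Grace  


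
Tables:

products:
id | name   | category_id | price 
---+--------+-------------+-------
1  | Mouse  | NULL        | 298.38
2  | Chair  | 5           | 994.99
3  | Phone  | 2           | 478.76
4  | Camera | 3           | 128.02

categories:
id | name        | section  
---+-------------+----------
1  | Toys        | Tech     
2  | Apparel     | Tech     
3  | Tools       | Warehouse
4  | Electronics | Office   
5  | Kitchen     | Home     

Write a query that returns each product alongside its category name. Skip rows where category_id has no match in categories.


INNER JOIN keeps only products rows whose category_id matches an id in categories. Walk through each product:
  - product 1 (Mouse): category_id=NULL, no match -> dropped
  - product 2 (Chair): category_id=5 -> matches Kitchen
  - product 3 (Phone): category_id=2 -> matches Apparel
  - product 4 (Camera): category_id=3 -> matches Tools
So 1 of 4 rows is dropped.

SQL:
SELECT a.name, b.name AS category
FROM products a
INNER JOIN categories b ON a.category_id = b.id

Result:
name   | category
-------+---------
Chair  | Kitchen 
Phone  | Apparel 
Camera | Tools   


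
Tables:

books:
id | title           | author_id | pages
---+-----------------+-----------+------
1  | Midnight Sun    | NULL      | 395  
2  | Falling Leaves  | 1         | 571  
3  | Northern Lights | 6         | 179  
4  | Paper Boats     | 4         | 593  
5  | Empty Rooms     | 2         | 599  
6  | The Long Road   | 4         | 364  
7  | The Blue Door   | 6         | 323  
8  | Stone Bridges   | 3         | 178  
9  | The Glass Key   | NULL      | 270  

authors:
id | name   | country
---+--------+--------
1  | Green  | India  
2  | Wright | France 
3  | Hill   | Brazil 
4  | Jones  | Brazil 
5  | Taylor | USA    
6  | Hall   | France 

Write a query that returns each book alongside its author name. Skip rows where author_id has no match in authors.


INNER JOIN keeps only books rows whose author_id matches an id in authors. Walk through each book:
  - book 1 (Midnight Sun): author_id=NULL, no match -> dropped
  - book 2 (Falling Leaves): author_id=1 -> matches Green
  - book 3 (Northern Lights): author_id=6 -> matches Hall
  - book 4 (Paper Boats): author_id=4 -> matches Jones
  - book 5 (Empty Rooms): author_id=2 -> matches Wright
  - book 6 (The Long Road): author_id=4 -> matches Jones
  - book 7 (The Blue Door): author_id=6 -> matches Hall
  - book 8 (Stone Bridges): author_id=3 -> matches Hill
  - book 9 (The Glass Key): author_id=NULL, no match -> dropped
So 2 of 9 rows are dropped.

SQL:
SELECT a.title, b.name AS author
FROM books a
INNER JOIN authors b ON a.author_id = b.id

Result:
title           | author
----------------+-------
Falling Leaves  | Green 
Northern Lights | Hall  
Paper Boats     | Jones 
Empty Rooms     | Wright
The Long Road   | Jones 
The Blue Door   | Hall  
Stone Bridges   | Hill  


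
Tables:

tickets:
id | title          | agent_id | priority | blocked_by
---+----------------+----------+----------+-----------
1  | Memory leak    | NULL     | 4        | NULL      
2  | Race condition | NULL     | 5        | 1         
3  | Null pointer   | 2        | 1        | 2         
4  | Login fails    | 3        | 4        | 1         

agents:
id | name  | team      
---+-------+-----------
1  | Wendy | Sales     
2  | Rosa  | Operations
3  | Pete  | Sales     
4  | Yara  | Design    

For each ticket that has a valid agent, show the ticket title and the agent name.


INNER JOIN keeps only tickets rows whose agent_id matches an id in agents. Walk through each ticket:
  - ticket 1 (Memory leak): agent_id=NULL, no match -> dropped
  - ticket 2 (Race condition): agent_id=NULL, no match -> dropped
  - ticket 3 (Null pointer): agent_id=2 -> matches Rosa
  - ticket 4 (Login fails): agent_id=3 -> matches Pete
So 2 of 4 rows are dropped.

SQL:
SELECT a.title, b.name AS agent
FROM tickets a
INNER JOIN agents b ON a.agent_id = b.id

Result:
title        | agent
-------------+------
Null pointer | Rosa 
Login fails  | Pete 


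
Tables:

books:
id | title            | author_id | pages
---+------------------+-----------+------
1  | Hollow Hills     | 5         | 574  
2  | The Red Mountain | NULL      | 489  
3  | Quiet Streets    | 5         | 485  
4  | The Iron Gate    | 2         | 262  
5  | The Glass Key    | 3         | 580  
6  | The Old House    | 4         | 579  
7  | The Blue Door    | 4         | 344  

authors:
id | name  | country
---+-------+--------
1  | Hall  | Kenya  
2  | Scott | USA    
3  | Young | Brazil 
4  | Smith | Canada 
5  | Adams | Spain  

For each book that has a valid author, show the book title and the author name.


INNER JOIN keeps only books rows whose author_id matches an id in authors. Walk through each book:
  - book 1 (Hollow Hills): author_id=5 -> matches Adams
  - book 2 (The Red Mountain): author_id=NULL, no match -> dropped
  - book 3 (Quiet Streets): author_id=5 -> matches Adams
  - book 4 (The Iron Gate): author_id=2 -> matches Scott
  - book 5 (The Glass Key): author_id=3 -> matches Young
  - book 6 (The Old House): author_id=4 -> matches Smith
  - book 7 (The Blue Door): author_id=4 -> matches Smith
So 1 of 7 rows is dropped.

SQL:
SELECT a.title, b.name AS author
FROM books a
INNER JOIN authors b ON a.author_id = b.id

Result:
title         | author
--------------+-------
Hollow Hills  | Adams 
Quiet Streets | Adams 
The Iron Gate | Scott 
The Glass Key | Young 
The Old House | Smith 
The Blue Door | Smith 


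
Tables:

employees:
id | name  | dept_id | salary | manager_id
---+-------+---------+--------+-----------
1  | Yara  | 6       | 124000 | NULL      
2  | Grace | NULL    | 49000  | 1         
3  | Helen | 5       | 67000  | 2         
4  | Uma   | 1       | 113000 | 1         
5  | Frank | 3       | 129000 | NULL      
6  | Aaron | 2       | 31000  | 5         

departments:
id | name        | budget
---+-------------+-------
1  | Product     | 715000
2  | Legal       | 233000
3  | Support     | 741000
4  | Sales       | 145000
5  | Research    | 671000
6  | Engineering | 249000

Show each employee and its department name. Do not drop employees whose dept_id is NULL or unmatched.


LEFT JOIN keeps every row from employees (the left table); where dept_id has no match in departments, the department columns become NULL. Walk through each employee:
  - employee 1 (Yara): dept_id=6 -> matches Engineering
  - employee 2 (Grace): dept_id=NULL, no match -> kept with NULL
  - employee 3 (Helen): dept_id=5 -> matches Research
  - employee 4 (Uma): dept_id=1 -> matches Product
  - employee 5 (Frank): dept_id=3 -> matches Support
  - employee 6 (Aaron): dept_id=2 -> matches Legal
All 6 rows appear; 1 has NULL department.

SQL:
SELECT a.name, b.name AS department
FROM employees a
LEFT JOIN departments b ON a.dept_id = b.id

Result:
name  | department 
------+------------
Yara  | Engineering
Grace | NULL       
Helen | Research   
Uma   | Product    
Frank | Support    
Aaron | Legal      


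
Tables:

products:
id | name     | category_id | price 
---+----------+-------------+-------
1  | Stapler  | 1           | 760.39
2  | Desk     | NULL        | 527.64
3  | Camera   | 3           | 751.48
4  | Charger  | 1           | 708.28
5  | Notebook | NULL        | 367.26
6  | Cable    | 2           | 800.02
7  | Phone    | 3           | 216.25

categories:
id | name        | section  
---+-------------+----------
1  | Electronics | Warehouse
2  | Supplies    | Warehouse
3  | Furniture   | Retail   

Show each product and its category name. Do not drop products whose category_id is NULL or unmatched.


LEFT JOIN keeps every row from products (the left table); where category_id has no match in categories, the category columns become NULL. Walk through each product:
  - product 1 (Stapler): category_id=1 -> matches Electronics
  - product 2 (Desk): category_id=NULL, no match -> kept with NULL
  - product 3 (Camera): category_id=3 -> matches Furniture
  - product 4 (Charger): category_id=1 -> matches Electronics
  - product 5 (Notebook): category_id=NULL, no match -> kept with NULL
  - product 6 (Cable): category_id=2 -> matches Supplies
  - product 7 (Phone): category_id=3 -> matches Furniture
All 7 rows appear; 2 have NULL category.

SQL:
SELECT a.name, b.name AS category
FROM products a
LEFT JOIN categories b ON a.category_id = b.id

Result:
name     | category   
---------+------------
Stapler  | Electronics
Desk     | NULL       
Camera   | Furniture  
Charger  | Electronics
Notebook | NULL       
Cable    | Supplies   
Phone    | Furniture  


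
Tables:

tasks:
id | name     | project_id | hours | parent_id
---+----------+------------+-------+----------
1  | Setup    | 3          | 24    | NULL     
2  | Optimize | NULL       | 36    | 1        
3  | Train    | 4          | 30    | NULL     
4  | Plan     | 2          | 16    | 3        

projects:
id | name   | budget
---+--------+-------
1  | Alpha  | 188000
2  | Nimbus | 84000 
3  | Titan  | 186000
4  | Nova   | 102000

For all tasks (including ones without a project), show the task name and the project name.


LEFT JOIN keeps every row from tasks (the left table); where project_id has no match in projects, the project columns become NULL. Walk through each task:
  - task 1 (Setup): project_id=3 -> matches Titan
  - task 2 (Optimize): project_id=NULL, no match -> kept with NULL
  - task 3 (Train): project_id=4 -> matches Nova
  - task 4 (Plan): project_id=2 -> matches Nimbus
All 4 rows appear; 1 has NULL project.

SQL:
SELECT a.name, b.name AS project
FROM tasks a
LEFT JOIN projects b ON a.project_id = b.id

Result:
name     | project
---------+--------
Setup    | Titan  
Optimize | NULL   
Train    | Nova   
Plan     | Nimbus 


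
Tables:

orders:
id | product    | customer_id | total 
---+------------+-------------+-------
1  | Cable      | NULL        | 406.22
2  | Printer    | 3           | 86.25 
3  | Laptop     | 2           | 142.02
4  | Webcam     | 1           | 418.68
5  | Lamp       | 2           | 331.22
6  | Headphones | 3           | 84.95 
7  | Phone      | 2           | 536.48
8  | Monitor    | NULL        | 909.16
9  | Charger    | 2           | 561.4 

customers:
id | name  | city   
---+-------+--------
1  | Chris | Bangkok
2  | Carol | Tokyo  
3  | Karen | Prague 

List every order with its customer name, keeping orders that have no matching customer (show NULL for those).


LEFT JOIN keeps every row from orders (the left table); where customer_id has no match in customers, the customer columns become NULL. Walk through each order:
  - order 1 (Cable): customer_id=NULL, no match -> kept with NULL
  - order 2 (Printer): customer_id=3 -> matches Karen
  - order 3 (Laptop): customer_id=2 -> matches Carol
  - order 4 (Webcam): customer_id=1 -> matches Chris
  - order 5 (Lamp): customer_id=2 -> matches Carol
  - order 6 (Headphones): customer_id=3 -> matches Karen
  - order 7 (Phone): customer_id=2 -> matches Carol
  - order 8 (Monitor): customer_id=NULL, no match -> kept with NULL
  - order 9 (Charger): customer_id=2 -> matches Carol
All 9 rows appear; 2 have NULL customer.

SQL:
SELECT a.product, b.name AS customer
FROM orders a
LEFT JOIN customers b ON a.customer_id = b.id

Result:
product    | customer
-----------+---------
Cable      | NULL    
Printer    | Karen   
Laptop     | Carol   
Webcam     | Chris   
Lamp       | Carol   
Headphones | Karen   
Phone      | Carol   
Monitor    | NULL    
Charger    | Carol   


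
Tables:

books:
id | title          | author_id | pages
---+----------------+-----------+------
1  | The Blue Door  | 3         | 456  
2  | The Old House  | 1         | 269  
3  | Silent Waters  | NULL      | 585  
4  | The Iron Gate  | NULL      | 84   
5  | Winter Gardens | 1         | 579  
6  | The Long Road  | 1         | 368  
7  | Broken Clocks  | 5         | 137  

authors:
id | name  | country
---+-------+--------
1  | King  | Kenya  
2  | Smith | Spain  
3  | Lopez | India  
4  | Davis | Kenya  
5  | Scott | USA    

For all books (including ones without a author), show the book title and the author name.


LEFT JOIN keeps every row from books (the left table); where author_id has no match in authors, the author columns become NULL. Walk through each book:
  - book 1 (The Blue Door): author_id=3 -> matches Lopez
  - book 2 (The Old House): author_id=1 -> matches King
  - book 3 (Silent Waters): author_id=NULL, no match -> kept with NULL
  - book 4 (The Iron Gate): author_id=NULL, no match -> kept with NULL
  - book 5 (Winter Gardens): author_id=1 -> matches King
  - book 6 (The Long Road): author_id=1 -> matches King
  - book 7 (Broken Clocks): author_id=5 -> matches Scott
All 7 rows appear; 2 have NULL author.

SQL:
SELECT a.title, b.name AS author
FROM books a
LEFT JOIN authors b ON a.author_id = b.id

Result:
title          | author
---------------+-------
The Blue Door  | Lopez 
The Old House  | King  
Silent Waters  | NULL  
The Iron Gate  | NULL  
Winter Gardens | King  
The Long Road  | King  
Broken Clocks  | Scott 


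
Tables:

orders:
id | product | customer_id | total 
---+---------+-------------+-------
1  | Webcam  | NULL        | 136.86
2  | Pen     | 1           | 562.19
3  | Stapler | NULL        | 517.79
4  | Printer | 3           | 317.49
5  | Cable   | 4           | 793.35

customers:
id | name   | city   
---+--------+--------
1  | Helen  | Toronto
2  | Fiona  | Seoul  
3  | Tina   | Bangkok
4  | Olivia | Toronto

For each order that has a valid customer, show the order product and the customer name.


INNER JOIN keeps only orders rows whose customer_id matches an id in customers. Walk through each order:
  - order 1 (Webcam): customer_id=NULL, no match -> dropped
  - order 2 (Pen): customer_id=1 -> matches Helen
  - order 3 (Stapler): customer_id=NULL, no match -> dropped
  - order 4 (Printer): customer_id=3 -> matches Tina
  - order 5 (Cable): customer_id=4 -> matches Olivia
So 2 of 5 rows are dropped.

SQL:
SELECT a.product, b.name AS customer
FROM orders a
INNER JOIN customers b ON a.customer_id = b.id

Result:
product | customer
--------+---------
Pen     | Helen   
Printer | Tina    
Cable   | Olivia  


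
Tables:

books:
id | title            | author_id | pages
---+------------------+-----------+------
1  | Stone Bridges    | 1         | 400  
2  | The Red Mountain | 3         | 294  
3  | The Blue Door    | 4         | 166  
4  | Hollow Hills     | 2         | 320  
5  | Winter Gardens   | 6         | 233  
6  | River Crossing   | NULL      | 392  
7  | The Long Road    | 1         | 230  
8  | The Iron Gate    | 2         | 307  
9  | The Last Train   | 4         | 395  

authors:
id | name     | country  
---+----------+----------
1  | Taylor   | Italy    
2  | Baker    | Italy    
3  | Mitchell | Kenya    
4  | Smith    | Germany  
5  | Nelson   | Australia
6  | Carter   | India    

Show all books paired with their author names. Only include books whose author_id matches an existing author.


INNER JOIN keeps only books rows whose author_id matches an id in authors. Walk through each book:
  - book 1 (Stone Bridges): author_id=1 -> matches Taylor
  - book 2 (The Red Mountain): author_id=3 -> matches Mitchell
  - book 3 (The Blue Door): author_id=4 -> matches Smith
  - book 4 (Hollow Hills): author_id=2 -> matches Baker
  - book 5 (Winter Gardens): author_id=6 -> matches Carter
  - book 6 (River Crossing): author_id=NULL, no match -> dropped
  - book 7 (The Long Road): author_id=1 -> matches Taylor
  - book 8 (The Iron Gate): author_id=2 -> matches Baker
  - book 9 (The Last Train): author_id=4 -> matches Smith
So 1 of 9 rows is dropped.

SQL:
SELECT a.title, b.name AS author
FROM books a
INNER JOIN authors b ON a.author_id = b.id

Result:
title            | author  
-----------------+---------
Stone Bridges    | Taylor  
The Red Mountain | Mitchell
The Blue Door    | Smith   
Hollow Hills     | Baker   
Winter Gardens   | Carter  
The Long Road    | Taylor  
The Iron Gate    | Baker   
The Last Train   | Smith   


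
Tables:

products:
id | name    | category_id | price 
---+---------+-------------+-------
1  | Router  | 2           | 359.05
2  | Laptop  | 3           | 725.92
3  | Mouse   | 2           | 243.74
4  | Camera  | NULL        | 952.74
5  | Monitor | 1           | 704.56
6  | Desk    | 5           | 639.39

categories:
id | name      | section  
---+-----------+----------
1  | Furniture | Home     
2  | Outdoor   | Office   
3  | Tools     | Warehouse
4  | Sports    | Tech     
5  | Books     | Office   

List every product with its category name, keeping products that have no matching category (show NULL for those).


LEFT JOIN keeps every row from products (the left table); where category_id has no match in categories, the category columns become NULL. Walk through each product:
  - product 1 (Router): category_id=2 -> matches Outdoor
  - product 2 (Laptop): category_id=3 -> matches Tools
  - product 3 (Mouse): category_id=2 -> matches Outdoor
  - product 4 (Camera): category_id=NULL, no match -> kept with NULL
  - product 5 (Monitor): category_id=1 -> matches Furniture
  - product 6 (Desk): category_id=5 -> matches Books
All 6 rows appear; 1 has NULL category.

SQL:
SELECT a.name, b.name AS category
FROM products a
LEFT JOIN categories b ON a.category_id = b.id

Result:
name    | category 
--------+----------
Router  | Outdoor  
Laptop  | Tools    
Mouse   | Outdoor  
Camera  | NULL     
Monitor | Furniture
Desk    | Books    


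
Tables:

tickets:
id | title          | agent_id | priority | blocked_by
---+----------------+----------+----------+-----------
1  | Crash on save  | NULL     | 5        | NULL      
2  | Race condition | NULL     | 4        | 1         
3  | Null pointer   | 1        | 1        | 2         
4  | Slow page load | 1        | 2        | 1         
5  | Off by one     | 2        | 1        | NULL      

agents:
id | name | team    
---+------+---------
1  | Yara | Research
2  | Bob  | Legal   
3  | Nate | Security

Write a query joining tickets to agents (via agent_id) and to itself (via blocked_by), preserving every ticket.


Two LEFT JOINs from the same base table tickets: one to agents via agent_id, one to tickets itself via blocked_by. Both are LEFT so every ticket is preserved.
Match against agents:
  - ticket 1 (Crash on save): agent_id=NULL, no match -> kept with NULL
  - ticket 2 (Race condition): agent_id=NULL, no match -> kept with NULL
  - ticket 3 (Null pointer): agent_id=1 -> matches Yara
  - ticket 4 (Slow page load): agent_id=1 -> matches Yara
  - ticket 5 (Off by one): agent_id=2 -> matches Bob
Match against tickets (self):
  - ticket 1 (Crash on save): blocked_by=NULL -> NULL
  - ticket 2 (Race condition): blocked_by=1 -> Crash on save
  - ticket 3 (Null pointer): blocked_by=2 -> Race condition
  - ticket 4 (Slow page load): blocked_by=1 -> Crash on save
  - ticket 5 (Off by one): blocked_by=NULL -> NULL

SQL:
SELECT a.title, b.name AS agent, c.title AS blocked_by
FROM tickets a
LEFT JOIN agents b ON a.agent_id = b.id
LEFT JOIN tickets c ON a.blocked_by = c.id

Result:
title          | agent | blocked_by    
---------------+-------+---------------
Crash on save  | NULL  | NULL          
Race condition | NULL  | Crash on save 
Null pointer   | Yara  | Race condition
Slow page load | Yara  | Crash on save 
Off by one     | Bob   | NULL          


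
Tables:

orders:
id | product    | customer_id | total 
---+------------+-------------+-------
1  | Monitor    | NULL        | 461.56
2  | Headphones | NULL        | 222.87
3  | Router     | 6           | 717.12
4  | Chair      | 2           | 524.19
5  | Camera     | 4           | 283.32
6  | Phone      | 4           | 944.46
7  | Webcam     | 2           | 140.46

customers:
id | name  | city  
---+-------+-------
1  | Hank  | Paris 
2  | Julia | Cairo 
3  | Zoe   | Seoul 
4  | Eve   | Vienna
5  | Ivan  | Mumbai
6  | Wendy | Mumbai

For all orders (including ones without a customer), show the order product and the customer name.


LEFT JOIN keeps every row from orders (the left table); where customer_id has no match in customers, the customer columns become NULL. Walk through each order:
  - order 1 (Monitor): customer_id=NULL, no match -> kept with NULL
  - order 2 (Headphones): customer_id=NULL, no match -> kept with NULL
  - order 3 (Router): customer_id=6 -> matches Wendy
  - order 4 (Chair): customer_id=2 -> matches Julia
  - order 5 (Camera): customer_id=4 -> matches Eve
  - order 6 (Phone): customer_id=4 -> matches Eve
  - order 7 (Webcam): customer_id=2 -> matches Julia
All 7 rows appear; 2 have NULL customer.

SQL:
SELECT a.product, b.name AS customer
FROM orders a
LEFT JOIN customers b ON a.customer_id = b.id

Result:
product    | customer
-----------+---------
Monitor    | NULL    
Headphones | NULL    
Router     | Wendy   
Chair      | Julia   
Camera     | Eve     
Phone      | Eve     
Webcam     | Julia   


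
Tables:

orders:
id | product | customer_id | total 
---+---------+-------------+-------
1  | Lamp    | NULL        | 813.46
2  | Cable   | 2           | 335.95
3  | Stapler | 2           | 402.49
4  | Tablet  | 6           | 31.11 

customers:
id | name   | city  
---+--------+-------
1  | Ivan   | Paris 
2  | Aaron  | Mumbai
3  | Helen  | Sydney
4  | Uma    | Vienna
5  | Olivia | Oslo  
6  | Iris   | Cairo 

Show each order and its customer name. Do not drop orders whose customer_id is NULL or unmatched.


LEFT JOIN keeps every row from orders (the left table); where customer_id has no match in customers, the customer columns become NULL. Walk through each order:
  - order 1 (Lamp): customer_id=NULL, no match -> kept with NULL
  - order 2 (Cable): customer_id=2 -> matches Aaron
  - order 3 (Stapler): customer_id=2 -> matches Aaron
  - order 4 (Tablet): customer_id=6 -> matches Iris
All 4 rows appear; 1 has NULL customer.

SQL:
SELECT a.product, b.name AS customer
FROM orders a
LEFT JOIN customers b ON a.customer_id = b.id

Result:
product | customer
--------+---------
Lamp    | NULL    
Cable   | Aaron   
Stapler | Aaron   
Tablet  | Iris    


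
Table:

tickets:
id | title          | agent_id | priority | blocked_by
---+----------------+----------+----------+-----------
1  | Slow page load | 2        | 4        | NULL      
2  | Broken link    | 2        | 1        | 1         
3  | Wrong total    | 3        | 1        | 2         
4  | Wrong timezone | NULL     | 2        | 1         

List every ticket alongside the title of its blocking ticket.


This is a self-join: tickets is joined to a second copy of itself, matching each row's blocked_by to another row's id. Use LEFT JOIN so rows with blocked_by=NULL are kept.
  - ticket 1 (Slow page load): blocked_by=NULL -> NULL
  - ticket 2 (Broken link): blocked_by=1 -> Slow page load
  - ticket 3 (Wrong total): blocked_by=2 -> Broken link
  - ticket 4 (Wrong timezone): blocked_by=1 -> Slow page load

SQL:
SELECT a.title AS item, b.title AS blocked_by
FROM tickets a
LEFT JOIN tickets b ON a.blocked_by = b.id

Result:
item           | blocked_by    
---------------+---------------
Slow page load | NULL          
Broken link    | Slow page load
Wrong total    | Broken link   
Wrong timezone | Slow page load


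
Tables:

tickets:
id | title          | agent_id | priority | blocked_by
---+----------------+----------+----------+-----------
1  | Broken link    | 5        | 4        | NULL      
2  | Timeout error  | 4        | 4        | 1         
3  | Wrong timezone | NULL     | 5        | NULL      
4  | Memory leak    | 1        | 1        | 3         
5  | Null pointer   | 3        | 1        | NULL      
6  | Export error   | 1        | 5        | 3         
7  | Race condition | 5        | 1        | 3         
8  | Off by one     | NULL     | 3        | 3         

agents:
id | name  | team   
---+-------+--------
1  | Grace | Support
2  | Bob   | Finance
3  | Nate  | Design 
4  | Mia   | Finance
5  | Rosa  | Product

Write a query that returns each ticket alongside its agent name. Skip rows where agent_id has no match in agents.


INNER JOIN keeps only tickets rows whose agent_id matches an id in agents. Walk through each ticket:
  - ticket 1 (Broken link): agent_id=5 -> matches Rosa
  - ticket 2 (Timeout error): agent_id=4 -> matches Mia
  - ticket 3 (Wrong timezone): agent_id=NULL, no match -> dropped
  - ticket 4 (Memory leak): agent_id=1 -> matches Grace
  - ticket 5 (Null pointer): agent_id=3 -> matches Nate
  - ticket 6 (Export error): agent_id=1 -> matches Grace
  - ticket 7 (Race condition): agent_id=5 -> matches Rosa
  - ticket 8 (Off by one): agent_id=NULL, no match -> dropped
So 2 of 8 rows are dropped.

SQL:
SELECT a.title, b.name AS agent
FROM tickets a
INNER JOIN agents b ON a.agent_id = b.id

Result:
title          | agent
---------------+------
Broken link    | Rosa 
Timeout error  | Mia  
Memory leak    | Grace
Null pointer   | Nate 
Export error   | Grace
Race condition | Rosa 
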